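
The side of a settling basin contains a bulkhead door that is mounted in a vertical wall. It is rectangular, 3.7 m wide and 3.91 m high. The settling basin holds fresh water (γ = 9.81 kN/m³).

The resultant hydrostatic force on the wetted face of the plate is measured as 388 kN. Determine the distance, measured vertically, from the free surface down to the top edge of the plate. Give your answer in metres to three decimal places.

γ = 9.81 kN/m³.
A = 3.7 × 3.91 = 14.467 m².
From F = γ·h_c·A, the centroid depth is h_c = 388/(9.81 × 14.467) = 2.73391 m.
The centroid lies 3.91/2 = 1.955 m below the top edge, so the top edge sits at h_top = 2.73391 − 1.955 = 0.77891 m below the surface.

d_top ≈ 0.779 m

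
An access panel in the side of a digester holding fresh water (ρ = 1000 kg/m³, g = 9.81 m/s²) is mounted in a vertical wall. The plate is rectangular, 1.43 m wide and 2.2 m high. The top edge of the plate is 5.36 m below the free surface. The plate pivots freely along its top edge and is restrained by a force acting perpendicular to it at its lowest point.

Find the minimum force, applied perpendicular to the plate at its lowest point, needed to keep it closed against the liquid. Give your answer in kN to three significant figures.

γ = ρg = 1000 × 9.81 = 9810 N/m³ = 9.81 kN/m³.
The centroid lies 2.2/2 = 1.1 m below the top edge, so the centroid depth is h_c = 5.36 + 1.1 = 6.46 m.
A = 1.43 × 2.2 = 3.146 m².
Resultant F = γ·h_c·A = 9.81 × 6.46 × 3.146 = 199.37 kN.
I_c = b·h³/12 = 1.43 × 2.2³/12 = 1.26889 m⁴.
Centre of pressure: y_p = y_c + I_c/(y_c·A) = 6.46 + 1.26889/(6.46 × 3.146) = 6.46 + 0.0624357 = 6.52244 m along the plane.
The resultant acts 1.1 + 0.0624357 = 1.16244 m (along the plate) below the hinge at the top edge, so the moment about the hinge is M = F × 1.16244 = 199.37 × 1.16244 = 231.756 kN·m.
A normal force at the bottom, 2.2 m from the hinge, must supply this moment: P = 231.756/2.2 = 105.344 kN.

P ≈ 105 kN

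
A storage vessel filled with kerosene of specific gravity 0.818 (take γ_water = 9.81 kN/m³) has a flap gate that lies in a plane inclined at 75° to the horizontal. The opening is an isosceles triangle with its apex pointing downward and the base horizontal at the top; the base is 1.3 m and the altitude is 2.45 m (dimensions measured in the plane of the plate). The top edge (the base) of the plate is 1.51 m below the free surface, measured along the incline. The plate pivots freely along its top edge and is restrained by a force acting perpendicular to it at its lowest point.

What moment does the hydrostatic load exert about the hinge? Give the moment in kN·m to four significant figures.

M ≈ 27.57 kN·m

γ = 0.818 × 9.81 = 8.02458 kN/m³.
Let θ = 75° be the plate's angle to the horizontal; measure y along the incline from where the plane meets the free surface. Vertical depth h = y·sinθ with sinθ = 0.965926.
With the apex down, the centroid sits h/3 = 2.45/3 = 0.816667 m below the base (the top edge), so y_c = 1.51 + 0.816667 = 2.32667 m and h_c = 2.32667 × 0.965926 = 2.24739 m.
A = ½ × 1.3 × 2.45 = 1.5925 m².
Resultant F = γ·h_c·A = 8.02458 × 2.24739 × 1.5925 = 28.7197 kN.
I_c = b·h³/36 = 1.3 × 2.45³/36 = 0.531055 m⁴.
Centre of pressure: y_p = y_c + I_c/(y_c·A) = 2.32667 + 0.531055/(2.32667 × 1.5925) = 2.32667 + 0.143326 = 2.47 m along the plane.
The resultant acts 0.816667 + 0.143326 = 0.959993 m (along the plate) below the hinge at the top edge, so the moment about the hinge is M = F × 0.959993 = 28.7197 × 0.959993 = 27.5707 kN·m.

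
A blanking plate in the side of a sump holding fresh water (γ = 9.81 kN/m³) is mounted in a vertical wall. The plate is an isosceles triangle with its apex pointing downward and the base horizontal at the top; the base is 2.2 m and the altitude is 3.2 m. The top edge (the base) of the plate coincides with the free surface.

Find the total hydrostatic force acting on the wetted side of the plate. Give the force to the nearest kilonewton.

F ≈ 37 kN

γ = 9.81 kN/m³.
With the apex down, the centroid sits h/3 = 3.2/3 = 1.06667 m below the base (the top edge), so the centroid depth is h_c = 1.06667 m.
A = ½ × 2.2 × 3.2 = 3.52 m².
Resultant F = γ·h_c·A = 9.81 × 1.06667 × 3.52 = 36.8334 kN.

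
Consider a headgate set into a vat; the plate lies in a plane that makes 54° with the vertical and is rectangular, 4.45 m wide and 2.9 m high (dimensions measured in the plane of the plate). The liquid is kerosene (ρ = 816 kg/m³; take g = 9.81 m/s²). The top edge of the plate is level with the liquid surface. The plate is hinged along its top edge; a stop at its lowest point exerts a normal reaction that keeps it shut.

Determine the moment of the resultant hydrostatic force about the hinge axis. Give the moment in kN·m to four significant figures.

γ = ρg = 816 × 9.81 / 1000 = 8.00496 kN/m³.
The plate makes 54° with the vertical, i.e. θ = 90° − 54° = 36° to the horizontal. Measuring y along the incline from the free-surface line, vertical depth h = y·sinθ with sinθ = 0.587785.
The centroid lies 2.9/2 = 1.45 m below the top edge, so y_c = 1.45 m and h_c = 1.45 × 0.587785 = 0.852288 m.
A = 4.45 × 2.9 = 12.905 m².
Resultant F = γ·h_c·A = 8.00496 × 0.852288 × 12.905 = 88.0448 kN.
I_c = b·h³/12 = 4.45 × 2.9³/12 = 9.04425 m⁴.
Centre of pressure: y_p = y_c + I_c/(y_c·A) = 1.45 + 9.04425/(1.45 × 12.905) = 1.45 + 0.483333 = 1.93333 m along the plane.
The resultant acts 1.45 + 0.483333 = 1.93333 m (along the plate) below the hinge at the top edge, so the moment about the hinge is M = F × 1.93333 = 88.0448 × 1.93333 = 170.22 kN·m.

M ≈ 170.2 kN·m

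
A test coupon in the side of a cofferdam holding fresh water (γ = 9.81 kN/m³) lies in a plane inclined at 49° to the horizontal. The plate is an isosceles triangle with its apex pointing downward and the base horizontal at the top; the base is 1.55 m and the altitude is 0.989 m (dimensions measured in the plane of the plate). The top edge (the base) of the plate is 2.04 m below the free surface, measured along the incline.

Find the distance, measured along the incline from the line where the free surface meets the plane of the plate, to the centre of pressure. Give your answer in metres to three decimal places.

γ = 9.81 kN/m³.
Let θ = 49° be the plate's angle to the horizontal; measure y along the incline from where the plane meets the free surface. Vertical depth h = y·sinθ with sinθ = 0.754710.
With the apex down, the centroid sits h/3 = 0.989/3 = 0.329667 m below the base (the top edge), so y_c = 2.04 + 0.329667 = 2.36967 m and h_c = 2.36967 × 0.754710 = 1.78841 m.
A = ½ × 1.55 × 0.989 = 0.766475 m².
Resultant F = γ·h_c·A = 9.81 × 1.78841 × 0.766475 = 13.4473 kN.
I_c = b·h³/36 = 1.55 × 0.989³/36 = 0.0416503 m⁴.
Centre of pressure: y_p = y_c + I_c/(y_c·A) = 2.36967 + 0.0416503/(2.36967 × 0.766475) = 2.36967 + 0.0229315 = 2.3926 m along the plane.

y_p = 2.393 m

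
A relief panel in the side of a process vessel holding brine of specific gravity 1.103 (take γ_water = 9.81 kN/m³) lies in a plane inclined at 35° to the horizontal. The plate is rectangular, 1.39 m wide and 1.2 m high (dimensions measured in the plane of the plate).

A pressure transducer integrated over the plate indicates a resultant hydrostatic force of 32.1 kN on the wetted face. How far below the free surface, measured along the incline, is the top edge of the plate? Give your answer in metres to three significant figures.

γ = 1.103 × 9.81 = 10.82043 kN/m³.
A = 1.39 × 1.2 = 1.668 m².
From F = γ·h_c·A, the centroid depth is h_c = 32.1/(10.82043 × 1.668) = 1.77854 m.
Let θ = 35° be the plate's angle to the horizontal; measure y along the incline from where the plane meets the free surface. Vertical depth h = y·sinθ with sinθ = 0.573576.
Along the incline, y_c = h_c/sinθ = 1.77854/0.573576 = 3.10079 m.
The centroid lies 1.2/2 = 0.6 m below the top edge, so the top edge sits at y_top = 3.10079 − 0.6 = 2.50079 m along the incline.

y_top ≈ 2.50 m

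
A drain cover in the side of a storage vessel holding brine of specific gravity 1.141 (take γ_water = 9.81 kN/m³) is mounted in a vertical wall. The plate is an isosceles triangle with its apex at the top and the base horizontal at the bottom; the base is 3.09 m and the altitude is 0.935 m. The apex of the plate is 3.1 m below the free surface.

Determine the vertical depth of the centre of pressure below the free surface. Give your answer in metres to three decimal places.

γ = 1.141 × 9.81 = 11.19321 kN/m³.
With the apex up, the centroid sits 2h/3 = 2 × 0.935/3 = 0.623333 m below the apex, so the centroid depth is h_c = 3.1 + 0.623333 = 3.72333 m.
A = ½ × 3.09 × 0.935 = 1.44457 m².
Resultant F = γ·h_c·A = 11.19321 × 3.72333 × 1.44457 = 60.2039 kN.
I_c = b·h³/36 = 3.09 × 0.935³/36 = 0.0701602 m⁴.
Centre of pressure: y_p = y_c + I_c/(y_c·A) = 3.72333 + 0.0701602/(3.72333 × 1.44457) = 3.72333 + 0.0130443 = 3.73637 m along the plane.

h_p = 3.736 m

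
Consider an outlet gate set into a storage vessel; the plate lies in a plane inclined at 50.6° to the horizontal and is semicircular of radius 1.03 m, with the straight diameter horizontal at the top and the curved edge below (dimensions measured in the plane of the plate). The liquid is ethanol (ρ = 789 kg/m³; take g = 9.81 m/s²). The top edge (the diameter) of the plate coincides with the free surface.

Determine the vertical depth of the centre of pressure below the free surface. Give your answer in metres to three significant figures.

h_p = 0.469 m

γ = ρg = 789 × 9.81 / 1000 = 7.74009 kN/m³.
Let θ = 50.6° be the plate's angle to the horizontal; measure y along the incline from where the plane meets the free surface. Vertical depth h = y·sinθ with sinθ = 0.772734.
The centroid of a semicircle lies 4r/(3π) = 0.437146 m from the diameter, here below the top edge, so y_c = 0.437146 m and h_c = 0.437146 × 0.772734 = 0.337798 m.
A = πr²/2 = π × 1.03²/2 = 1.66646 m².
Resultant F = γ·h_c·A = 7.74009 × 0.337798 × 1.66646 = 4.3571 kN.
I_c = (π/8 − 8/(9π))·r⁴ = 0.109757 × 1.03⁴ = 0.123532 m⁴.
Centre of pressure: y_p = y_c + I_c/(y_c·A) = 0.437146 + 0.123532/(0.437146 × 1.66646) = 0.437146 + 0.169574 = 0.60672 m along the plane.
Vertically, h_p = y_p·sinθ = 0.60672 × 0.772734 = 0.468833 m.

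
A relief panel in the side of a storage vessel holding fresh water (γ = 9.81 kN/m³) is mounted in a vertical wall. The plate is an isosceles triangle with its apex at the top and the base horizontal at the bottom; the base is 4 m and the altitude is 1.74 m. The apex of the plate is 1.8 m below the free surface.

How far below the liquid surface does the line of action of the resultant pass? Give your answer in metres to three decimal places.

h_p = 3.017 m

γ = 9.81 kN/m³.
With the apex up, the centroid sits 2h/3 = 2 × 1.74/3 = 1.16 m below the apex, so the centroid depth is h_c = 1.8 + 1.16 = 2.96 m.
A = ½ × 4 × 1.74 = 3.48 m².
Resultant F = γ·h_c·A = 9.81 × 2.96 × 3.48 = 101.051 kN.
I_c = b·h³/36 = 4 × 1.74³/36 = 0.585336 m⁴.
Centre of pressure: y_p = y_c + I_c/(y_c·A) = 2.96 + 0.585336/(2.96 × 3.48) = 2.96 + 0.0568243 = 3.01682 m along the plane.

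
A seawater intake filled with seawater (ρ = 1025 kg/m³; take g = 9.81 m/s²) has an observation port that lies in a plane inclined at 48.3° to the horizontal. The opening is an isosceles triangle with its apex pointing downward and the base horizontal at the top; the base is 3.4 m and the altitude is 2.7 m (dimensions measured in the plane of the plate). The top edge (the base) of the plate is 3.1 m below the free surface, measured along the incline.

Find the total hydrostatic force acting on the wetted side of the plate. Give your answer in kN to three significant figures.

F ≈ 138 kN

γ = ρg = 1025 × 9.81 / 1000 = 10.05525 kN/m³.
Let θ = 48.3° be the plate's angle to the horizontal; measure y along the incline from where the plane meets the free surface. Vertical depth h = y·sinθ with sinθ = 0.746638.
With the apex down, the centroid sits h/3 = 2.7/3 = 0.9 m below the base (the top edge), so y_c = 3.1 + 0.9 = 4 m and h_c = 4 × 0.746638 = 2.98655 m.
A = ½ × 3.4 × 2.7 = 4.59 m².
Resultant F = γ·h_c·A = 10.05525 × 2.98655 × 4.59 = 137.84 kN.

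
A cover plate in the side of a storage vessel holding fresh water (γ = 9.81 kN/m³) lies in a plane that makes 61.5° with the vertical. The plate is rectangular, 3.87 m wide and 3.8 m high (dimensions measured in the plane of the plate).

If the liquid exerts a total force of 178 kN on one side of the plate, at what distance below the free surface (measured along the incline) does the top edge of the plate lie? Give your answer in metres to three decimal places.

γ = 9.81 kN/m³.
A = 3.87 × 3.8 = 14.706 m².
From F = γ·h_c·A, the centroid depth is h_c = 178/(9.81 × 14.706) = 1.23383 m.
The plate makes 61.5° with the vertical, i.e. θ = 90° − 61.5° = 28.5° to the horizontal. Measuring y along the incline from the free-surface line, vertical depth h = y·sinθ with sinθ = 0.477159.
Along the incline, y_c = h_c/sinθ = 1.23383/0.477159 = 2.58578 m.
The centroid lies 3.8/2 = 1.9 m below the top edge, so the top edge sits at y_top = 2.58578 − 1.9 = 0.68578 m along the incline.

y_top ≈ 0.686 m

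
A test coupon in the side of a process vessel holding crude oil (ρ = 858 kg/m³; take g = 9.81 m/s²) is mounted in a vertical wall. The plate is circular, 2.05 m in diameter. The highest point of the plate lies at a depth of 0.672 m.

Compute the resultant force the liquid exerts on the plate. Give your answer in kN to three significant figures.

γ = ρg = 858 × 9.81 / 1000 = 8.41698 kN/m³.
The centroid is at the centre, 1.025 m below the top of the plate, so the centroid depth is h_c = 0.672 + 1.025 = 1.697 m.
A = π(1.025)² = 3.30064 m².
Resultant F = γ·h_c·A = 8.41698 × 1.697 × 3.30064 = 47.1451 kN.

F ≈ 47.1 kN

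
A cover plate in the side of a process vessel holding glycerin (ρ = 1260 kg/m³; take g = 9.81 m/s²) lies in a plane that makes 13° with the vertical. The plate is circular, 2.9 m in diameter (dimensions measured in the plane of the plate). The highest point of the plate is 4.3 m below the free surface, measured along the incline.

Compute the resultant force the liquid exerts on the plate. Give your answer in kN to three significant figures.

γ = ρg = 1260 × 9.81 / 1000 = 12.3606 kN/m³.
The plate makes 13° with the vertical, i.e. θ = 90° − 13° = 77° to the horizontal. Measuring y along the incline from the free-surface line, vertical depth h = y·sinθ with sinθ = 0.974370.
The centroid is at the centre, 1.45 m below the top of the plate, so y_c = 4.3 + 1.45 = 5.75 m and h_c = 5.75 × 0.974370 = 5.60263 m.
A = π(1.45)² = 6.6052 m².
Resultant F = γ·h_c·A = 12.3606 × 5.60263 × 6.6052 = 457.422 kN.

F ≈ 457 kN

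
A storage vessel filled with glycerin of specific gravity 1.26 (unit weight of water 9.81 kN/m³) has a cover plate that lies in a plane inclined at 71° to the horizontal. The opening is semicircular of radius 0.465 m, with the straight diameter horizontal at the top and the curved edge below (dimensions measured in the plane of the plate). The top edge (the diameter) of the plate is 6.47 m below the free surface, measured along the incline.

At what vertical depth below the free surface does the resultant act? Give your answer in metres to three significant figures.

h_p = 6.31 m

γ = 1.26 × 9.81 = 12.3606 kN/m³.
Let θ = 71° be the plate's angle to the horizontal; measure y along the incline from where the plane meets the free surface. Vertical depth h = y·sinθ with sinθ = 0.945519.
The centroid of a semicircle lies 4r/(3π) = 0.197352 m from the diameter, here below the top edge, so y_c = 6.47 + 0.197352 = 6.66735 m and h_c = 6.66735 × 0.945519 = 6.30411 m.
A = πr²/2 = π × 0.465²/2 = 0.339645 m².
Resultant F = γ·h_c·A = 12.3606 × 6.30411 × 0.339645 = 26.466 kN.
I_c = (π/8 − 8/(9π))·r⁴ = 0.109757 × 0.465⁴ = 0.0051315 m⁴.
Centre of pressure: y_p = y_c + I_c/(y_c·A) = 6.66735 + 0.0051315/(6.66735 × 0.339645) = 6.66735 + 0.00226603 = 6.66962 m along the plane.
Vertically, h_p = y_p·sinθ = 6.66962 × 0.945519 = 6.30625 m.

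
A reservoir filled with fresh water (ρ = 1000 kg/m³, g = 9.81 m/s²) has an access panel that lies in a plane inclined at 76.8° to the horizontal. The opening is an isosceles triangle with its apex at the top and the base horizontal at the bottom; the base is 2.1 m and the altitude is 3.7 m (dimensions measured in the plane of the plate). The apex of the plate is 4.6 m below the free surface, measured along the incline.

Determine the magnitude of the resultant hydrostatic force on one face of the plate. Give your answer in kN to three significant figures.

γ = ρg = 1000 × 9.81 = 9810 N/m³ = 9.81 kN/m³.
Let θ = 76.8° be the plate's angle to the horizontal; measure y along the incline from where the plane meets the free surface. Vertical depth h = y·sinθ with sinθ = 0.973579.
With the apex up, the centroid sits 2h/3 = 2 × 3.7/3 = 2.46667 m below the apex, so y_c = 4.6 + 2.46667 = 7.06667 m and h_c = 7.06667 × 0.973579 = 6.87996 m.
A = ½ × 2.1 × 3.7 = 3.885 m².
Resultant F = γ·h_c·A = 9.81 × 6.87996 × 3.885 = 262.208 kN.

F ≈ 262 kN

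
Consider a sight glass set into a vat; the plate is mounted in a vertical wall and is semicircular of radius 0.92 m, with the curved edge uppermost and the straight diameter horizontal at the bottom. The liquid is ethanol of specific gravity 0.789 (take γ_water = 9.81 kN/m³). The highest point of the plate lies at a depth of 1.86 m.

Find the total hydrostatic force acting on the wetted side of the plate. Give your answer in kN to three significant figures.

F ≈ 24.6 kN

γ = 0.789 × 9.81 = 7.74009 kN/m³.
The centroid lies 4r/(3π) = 0.39046 m above the diameter, so r − 4r/(3π) = 0.92 − 0.39046 = 0.52954 m below the topmost point, so the centroid depth is h_c = 1.86 + 0.52954 = 2.38954 m.
A = πr²/2 = π × 0.92²/2 = 1.32952 m².
Resultant F = γ·h_c·A = 7.74009 × 2.38954 × 1.32952 = 24.5898 kN.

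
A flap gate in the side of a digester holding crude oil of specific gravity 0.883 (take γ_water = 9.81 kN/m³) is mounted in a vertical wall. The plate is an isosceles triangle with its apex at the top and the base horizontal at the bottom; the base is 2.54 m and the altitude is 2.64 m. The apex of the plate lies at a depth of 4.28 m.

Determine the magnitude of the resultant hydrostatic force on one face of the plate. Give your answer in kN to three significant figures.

γ = 0.883 × 9.81 = 8.66223 kN/m³.
With the apex up, the centroid sits 2h/3 = 2 × 2.64/3 = 1.76 m below the apex, so the centroid depth is h_c = 4.28 + 1.76 = 6.04 m.
A = ½ × 2.54 × 2.64 = 3.3528 m².
Resultant F = γ·h_c·A = 8.66223 × 6.04 × 3.3528 = 175.418 kN.

F ≈ 175 kN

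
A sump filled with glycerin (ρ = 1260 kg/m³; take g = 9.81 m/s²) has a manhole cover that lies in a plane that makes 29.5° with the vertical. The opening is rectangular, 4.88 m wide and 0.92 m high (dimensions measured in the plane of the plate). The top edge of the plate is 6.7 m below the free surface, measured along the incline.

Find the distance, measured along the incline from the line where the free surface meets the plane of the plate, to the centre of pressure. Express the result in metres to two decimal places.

γ = ρg = 1260 × 9.81 / 1000 = 12.3606 kN/m³.
The plate makes 29.5° with the vertical, i.e. θ = 90° − 29.5° = 60.5° to the horizontal. Measuring y along the incline from the free-surface line, vertical depth h = y·sinθ with sinθ = 0.870356.
The centroid lies 0.92/2 = 0.46 m below the top edge, so y_c = 6.7 + 0.46 = 7.16 m and h_c = 7.16 × 0.870356 = 6.23175 m.
A = 4.88 × 0.92 = 4.4896 m².
Resultant F = γ·h_c·A = 12.3606 × 6.23175 × 4.4896 = 345.826 kN.
I_c = b·h³/12 = 4.88 × 0.92³/12 = 0.316666 m⁴.
Centre of pressure: y_p = y_c + I_c/(y_c·A) = 7.16 + 0.316666/(7.16 × 4.4896) = 7.16 + 0.00985101 = 7.16985 m along the plane.

y_p = 7.17 m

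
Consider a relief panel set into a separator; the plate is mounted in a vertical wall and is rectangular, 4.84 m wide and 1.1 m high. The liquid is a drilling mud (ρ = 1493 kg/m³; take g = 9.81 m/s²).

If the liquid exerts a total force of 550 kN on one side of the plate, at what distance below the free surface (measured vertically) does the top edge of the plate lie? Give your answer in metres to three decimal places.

γ = ρg = 1493 × 9.81 / 1000 = 14.64633 kN/m³.
A = 4.84 × 1.1 = 5.324 m².
From F = γ·h_c·A, the centroid depth is h_c = 550/(14.64633 × 5.324) = 7.05336 m.
The centroid lies 1.1/2 = 0.55 m below the top edge, so the top edge sits at h_top = 7.05336 − 0.55 = 6.50336 m below the surface.

d_top ≈ 6.503 m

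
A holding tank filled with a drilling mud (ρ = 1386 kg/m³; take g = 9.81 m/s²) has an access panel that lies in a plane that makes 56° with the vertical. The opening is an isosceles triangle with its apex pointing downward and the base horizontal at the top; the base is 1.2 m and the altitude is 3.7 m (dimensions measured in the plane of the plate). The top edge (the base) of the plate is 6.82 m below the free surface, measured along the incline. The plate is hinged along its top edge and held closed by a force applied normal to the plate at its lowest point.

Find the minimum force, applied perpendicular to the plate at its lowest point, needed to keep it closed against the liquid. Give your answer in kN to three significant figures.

γ = ρg = 1386 × 9.81 / 1000 = 13.59666 kN/m³.
The plate makes 56° with the vertical, i.e. θ = 90° − 56° = 34° to the horizontal. Measuring y along the incline from the free-surface line, vertical depth h = y·sinθ with sinθ = 0.559193.
With the apex down, the centroid sits h/3 = 3.7/3 = 1.23333 m below the base (the top edge), so y_c = 6.82 + 1.23333 = 8.05333 m and h_c = 8.05333 × 0.559193 = 4.50337 m.
A = ½ × 1.2 × 3.7 = 2.22 m².
Resultant F = γ·h_c·A = 13.59666 × 4.50337 × 2.22 = 135.932 kN.
I_c = b·h³/36 = 1.2 × 3.7³/36 = 1.68843 m⁴.
Centre of pressure: y_p = y_c + I_c/(y_c·A) = 8.05333 + 1.68843/(8.05333 × 2.22) = 8.05333 + 0.0944397 = 8.14777 m along the plane.
The resultant acts 1.23333 + 0.0944397 = 1.32777 m (along the plate) below the hinge at the top edge, so the moment about the hinge is M = F × 1.32777 = 135.932 × 1.32777 = 180.486 kN·m.
A normal force at the bottom, 3.7 m from the hinge, must supply this moment: P = 180.486/3.7 = 48.78 kN.

P ≈ 48.8 kN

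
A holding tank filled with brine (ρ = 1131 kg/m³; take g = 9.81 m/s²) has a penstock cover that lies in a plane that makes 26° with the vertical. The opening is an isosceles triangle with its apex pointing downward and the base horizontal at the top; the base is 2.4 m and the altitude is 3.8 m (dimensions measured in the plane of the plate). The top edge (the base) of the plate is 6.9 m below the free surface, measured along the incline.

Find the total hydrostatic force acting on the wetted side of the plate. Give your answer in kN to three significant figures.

γ = ρg = 1131 × 9.81 / 1000 = 11.09511 kN/m³.
The plate makes 26° with the vertical, i.e. θ = 90° − 26° = 64° to the horizontal. Measuring y along the incline from the free-surface line, vertical depth h = y·sinθ with sinθ = 0.898794.
With the apex down, the centroid sits h/3 = 3.8/3 = 1.26667 m below the base (the top edge), so y_c = 6.9 + 1.26667 = 8.16667 m and h_c = 8.16667 × 0.898794 = 7.34015 m.
A = ½ × 2.4 × 3.8 = 4.56 m².
Resultant F = γ·h_c·A = 11.09511 × 7.34015 × 4.56 = 371.365 kN.

F ≈ 371 kN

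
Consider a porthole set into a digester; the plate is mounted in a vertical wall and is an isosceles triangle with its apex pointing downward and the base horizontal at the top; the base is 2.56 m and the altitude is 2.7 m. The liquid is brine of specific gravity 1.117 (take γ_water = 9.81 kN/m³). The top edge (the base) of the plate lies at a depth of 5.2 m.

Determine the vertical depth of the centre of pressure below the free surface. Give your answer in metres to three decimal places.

h_p = 6.166 m

γ = 1.117 × 9.81 = 10.95777 kN/m³.
With the apex down, the centroid sits h/3 = 2.7/3 = 0.9 m below the base (the top edge), so the centroid depth is h_c = 5.2 + 0.9 = 6.1 m.
A = ½ × 2.56 × 2.7 = 3.456 m².
Resultant F = γ·h_c·A = 10.95777 × 6.1 × 3.456 = 231.007 kN.
I_c = b·h³/36 = 2.56 × 2.7³/36 = 1.39968 m⁴.
Centre of pressure: y_p = y_c + I_c/(y_c·A) = 6.1 + 1.39968/(6.1 × 3.456) = 6.1 + 0.0663934 = 6.16639 m along the plane.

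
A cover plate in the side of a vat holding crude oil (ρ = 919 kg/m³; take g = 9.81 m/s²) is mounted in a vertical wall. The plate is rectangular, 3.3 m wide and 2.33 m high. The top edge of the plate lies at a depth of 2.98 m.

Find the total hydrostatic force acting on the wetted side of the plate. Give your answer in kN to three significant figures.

F ≈ 287 kN

γ = ρg = 919 × 9.81 / 1000 = 9.01539 kN/m³.
The centroid lies 2.33/2 = 1.165 m below the top edge, so the centroid depth is h_c = 2.98 + 1.165 = 4.145 m.
A = 3.3 × 2.33 = 7.689 m².
Resultant F = γ·h_c·A = 9.01539 × 4.145 × 7.689 = 287.329 kN.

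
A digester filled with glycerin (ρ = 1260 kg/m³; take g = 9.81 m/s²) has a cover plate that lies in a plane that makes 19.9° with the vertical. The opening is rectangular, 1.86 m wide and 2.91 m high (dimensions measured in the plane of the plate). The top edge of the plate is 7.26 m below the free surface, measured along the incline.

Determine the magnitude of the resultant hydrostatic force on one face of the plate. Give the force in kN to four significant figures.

F ≈ 548.2 kN

γ = ρg = 1260 × 9.81 / 1000 = 12.3606 kN/m³.
The plate makes 19.9° with the vertical, i.e. θ = 90° − 19.9° = 70.1° to the horizontal. Measuring y along the incline from the free-surface line, vertical depth h = y·sinθ with sinθ = 0.940288.
The centroid lies 2.91/2 = 1.455 m below the top edge, so y_c = 7.26 + 1.455 = 8.715 m and h_c = 8.715 × 0.940288 = 8.19461 m.
A = 1.86 × 2.91 = 5.4126 m².
Resultant F = γ·h_c·A = 12.3606 × 8.19461 × 5.4126 = 548.244 kN.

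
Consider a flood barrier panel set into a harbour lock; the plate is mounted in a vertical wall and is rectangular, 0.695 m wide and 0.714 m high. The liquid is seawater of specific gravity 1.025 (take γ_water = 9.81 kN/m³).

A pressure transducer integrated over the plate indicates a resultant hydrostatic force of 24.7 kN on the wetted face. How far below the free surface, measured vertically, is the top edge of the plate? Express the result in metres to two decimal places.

γ = 1.025 × 9.81 = 10.05525 kN/m³.
A = 0.695 × 0.714 = 0.49623 m².
From F = γ·h_c·A, the centroid depth is h_c = 24.7/(10.05525 × 0.49623) = 4.95018 m.
The centroid lies 0.714/2 = 0.357 m below the top edge, so the top edge sits at h_top = 4.95018 − 0.357 = 4.59318 m below the surface.

d_top ≈ 4.59 m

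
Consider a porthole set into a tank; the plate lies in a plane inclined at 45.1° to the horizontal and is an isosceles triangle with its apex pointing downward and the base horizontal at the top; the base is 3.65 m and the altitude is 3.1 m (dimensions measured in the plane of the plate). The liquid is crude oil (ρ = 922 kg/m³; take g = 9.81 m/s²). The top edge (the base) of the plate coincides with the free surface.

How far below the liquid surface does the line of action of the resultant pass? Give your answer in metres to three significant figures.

h_p = 1.10 m

γ = ρg = 922 × 9.81 / 1000 = 9.04482 kN/m³.
Let θ = 45.1° be the plate's angle to the horizontal; measure y along the incline from where the plane meets the free surface. Vertical depth h = y·sinθ with sinθ = 0.708340.
With the apex down, the centroid sits h/3 = 3.1/3 = 1.03333 m below the base (the top edge), so y_c = 1.03333 m and h_c = 1.03333 × 0.708340 = 0.731949 m.
A = ½ × 3.65 × 3.1 = 5.6575 m².
Resultant F = γ·h_c·A = 9.04482 × 0.731949 × 5.6575 = 37.4546 kN.
I_c = b·h³/36 = 3.65 × 3.1³/36 = 3.02048 m⁴.
Centre of pressure: y_p = y_c + I_c/(y_c·A) = 1.03333 + 3.02048/(1.03333 × 5.6575) = 1.03333 + 0.516669 = 1.55 m along the plane.
Vertically, h_p = y_p·sinθ = 1.55 × 0.708340 = 1.09793 m.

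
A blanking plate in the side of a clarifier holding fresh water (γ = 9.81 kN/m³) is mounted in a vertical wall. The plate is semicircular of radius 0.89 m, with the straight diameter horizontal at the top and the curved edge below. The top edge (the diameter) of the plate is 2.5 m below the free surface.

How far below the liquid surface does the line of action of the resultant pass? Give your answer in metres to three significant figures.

γ = 9.81 kN/m³.
The centroid of a semicircle lies 4r/(3π) = 0.377728 m from the diameter, here below the top edge, so the centroid depth is h_c = 2.5 + 0.377728 = 2.87773 m.
A = πr²/2 = π × 0.89²/2 = 1.24423 m².
Resultant F = γ·h_c·A = 9.81 × 2.87773 × 1.24423 = 35.1253 kN.
I_c = (π/8 − 8/(9π))·r⁴ = 0.109757 × 0.89⁴ = 0.068864 m⁴.
Centre of pressure: y_p = y_c + I_c/(y_c·A) = 2.87773 + 0.068864/(2.87773 × 1.24423) = 2.87773 + 0.0192328 = 2.89696 m along the plane.

h_p = 2.90 m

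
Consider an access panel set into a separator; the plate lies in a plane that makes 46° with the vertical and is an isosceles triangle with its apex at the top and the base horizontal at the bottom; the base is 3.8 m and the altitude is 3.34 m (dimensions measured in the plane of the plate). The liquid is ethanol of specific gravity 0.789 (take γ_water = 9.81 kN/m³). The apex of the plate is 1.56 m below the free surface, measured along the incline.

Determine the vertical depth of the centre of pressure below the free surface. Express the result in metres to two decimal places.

γ = 0.789 × 9.81 = 7.74009 kN/m³.
The plate makes 46° with the vertical, i.e. θ = 90° − 46° = 44° to the horizontal. Measuring y along the incline from the free-surface line, vertical depth h = y·sinθ with sinθ = 0.694658.
With the apex up, the centroid sits 2h/3 = 2 × 3.34/3 = 2.22667 m below the apex, so y_c = 1.56 + 2.22667 = 3.78667 m and h_c = 3.78667 × 0.694658 = 2.63044 m.
A = ½ × 3.8 × 3.34 = 6.346 m².
Resultant F = γ·h_c·A = 7.74009 × 2.63044 × 6.346 = 129.204 kN.
I_c = b·h³/36 = 3.8 × 3.34³/36 = 3.93297 m⁴.
Centre of pressure: y_p = y_c + I_c/(y_c·A) = 3.78667 + 3.93297/(3.78667 × 6.346) = 3.78667 + 0.163668 = 3.95034 m along the plane.
Vertically, h_p = y_p·sinθ = 3.95034 × 0.694658 = 2.74414 m.

h_p = 2.74 m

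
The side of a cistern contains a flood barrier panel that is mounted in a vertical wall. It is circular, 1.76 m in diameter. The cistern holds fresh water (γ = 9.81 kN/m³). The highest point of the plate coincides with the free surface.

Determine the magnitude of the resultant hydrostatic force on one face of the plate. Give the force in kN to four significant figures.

γ = 9.81 kN/m³.
The centroid is at the centre, 0.88 m below the top of the plate, so the centroid depth is h_c = 0.88 m.
A = π(0.88)² = 2.43285 m².
Resultant F = γ·h_c·A = 9.81 × 0.88 × 2.43285 = 21.0023 kN.

F ≈ 21.00 kN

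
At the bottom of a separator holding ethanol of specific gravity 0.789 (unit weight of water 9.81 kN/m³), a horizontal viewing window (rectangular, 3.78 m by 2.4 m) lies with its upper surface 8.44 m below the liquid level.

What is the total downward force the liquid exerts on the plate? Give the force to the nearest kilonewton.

F ≈ 593 kN

γ = 0.789 × 9.81 = 7.74009 kN/m³.
The plate is horizontal, so pressure is uniform at p = γ·h = 7.74009 × 8.44 = 65.3264 kN/m².
A = 3.78 × 2.4 = 9.072 m².
F = p·A = 65.3264 × 9.072 = 592.641 kN.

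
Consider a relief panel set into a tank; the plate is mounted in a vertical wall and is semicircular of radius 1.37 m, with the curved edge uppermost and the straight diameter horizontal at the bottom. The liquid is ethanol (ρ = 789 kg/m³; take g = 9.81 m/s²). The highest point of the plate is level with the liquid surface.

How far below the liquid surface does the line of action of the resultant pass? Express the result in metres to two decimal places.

h_p = 0.95 m

γ = ρg = 789 × 9.81 / 1000 = 7.74009 kN/m³.
The centroid lies 4r/(3π) = 0.581446 m above the diameter, so r − 4r/(3π) = 1.37 − 0.581446 = 0.788554 m below the topmost point, so the centroid depth is h_c = 0.788554 m.
A = πr²/2 = π × 1.37²/2 = 2.94823 m².
Resultant F = γ·h_c·A = 7.74009 × 0.788554 × 2.94823 = 17.9945 kN.
I_c = (π/8 − 8/(9π))·r⁴ = 0.109757 × 1.37⁴ = 0.386647 m⁴.
Centre of pressure: y_p = y_c + I_c/(y_c·A) = 0.788554 + 0.386647/(0.788554 × 2.94823) = 0.788554 + 0.166311 = 0.954865 m along the plane.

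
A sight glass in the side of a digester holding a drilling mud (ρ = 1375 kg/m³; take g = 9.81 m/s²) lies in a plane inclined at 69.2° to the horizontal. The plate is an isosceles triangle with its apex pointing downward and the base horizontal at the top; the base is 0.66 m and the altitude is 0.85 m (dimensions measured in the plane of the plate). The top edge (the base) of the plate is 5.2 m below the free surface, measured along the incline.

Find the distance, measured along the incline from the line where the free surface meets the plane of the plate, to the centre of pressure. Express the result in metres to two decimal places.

y_p = 5.49 m

γ = ρg = 1375 × 9.81 / 1000 = 13.48875 kN/m³.
Let θ = 69.2° be the plate's angle to the horizontal; measure y along the incline from where the plane meets the free surface. Vertical depth h = y·sinθ with sinθ = 0.934826.
With the apex down, the centroid sits h/3 = 0.85/3 = 0.283333 m below the base (the top edge), so y_c = 5.2 + 0.283333 = 5.48333 m and h_c = 5.48333 × 0.934826 = 5.12596 m.
A = ½ × 0.66 × 0.85 = 0.2805 m².
Resultant F = γ·h_c·A = 13.48875 × 5.12596 × 0.2805 = 19.3946 kN.
I_c = b·h³/36 = 0.66 × 0.85³/36 = 0.011259 m⁴.
Centre of pressure: y_p = y_c + I_c/(y_c·A) = 5.48333 + 0.011259/(5.48333 × 0.2805) = 5.48333 + 0.00732019 = 5.49065 m along the plane.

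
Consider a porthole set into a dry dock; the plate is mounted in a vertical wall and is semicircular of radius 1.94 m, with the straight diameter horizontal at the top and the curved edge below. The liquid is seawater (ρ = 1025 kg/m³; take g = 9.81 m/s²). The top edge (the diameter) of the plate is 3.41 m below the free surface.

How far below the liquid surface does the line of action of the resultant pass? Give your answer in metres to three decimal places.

γ = ρg = 1025 × 9.81 / 1000 = 10.05525 kN/m³.
The centroid of a semicircle lies 4r/(3π) = 0.823362 m from the diameter, here below the top edge, so the centroid depth is h_c = 3.41 + 0.823362 = 4.23336 m.
A = πr²/2 = π × 1.94²/2 = 5.91185 m².
Resultant F = γ·h_c·A = 10.05525 × 4.23336 × 5.91185 = 251.653 kN.
I_c = (π/8 − 8/(9π))·r⁴ = 0.109757 × 1.94⁴ = 1.55467 m⁴.
Centre of pressure: y_p = y_c + I_c/(y_c·A) = 4.23336 + 1.55467/(4.23336 × 5.91185) = 4.23336 + 0.0621197 = 4.29548 m along the plane.

h_p = 4.295 m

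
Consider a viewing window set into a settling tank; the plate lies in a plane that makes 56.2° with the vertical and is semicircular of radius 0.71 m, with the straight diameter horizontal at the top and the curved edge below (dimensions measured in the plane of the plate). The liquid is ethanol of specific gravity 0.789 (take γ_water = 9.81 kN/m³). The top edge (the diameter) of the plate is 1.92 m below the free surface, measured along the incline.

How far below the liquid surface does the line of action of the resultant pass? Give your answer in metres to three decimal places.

γ = 0.789 × 9.81 = 7.74009 kN/m³.
The plate makes 56.2° with the vertical, i.e. θ = 90° − 56.2° = 33.8° to the horizontal. Measuring y along the incline from the free-surface line, vertical depth h = y·sinθ with sinθ = 0.556296.
The centroid of a semicircle lies 4r/(3π) = 0.301333 m from the diameter, here below the top edge, so y_c = 1.92 + 0.301333 = 2.22133 m and h_c = 2.22133 × 0.556296 = 1.23572 m.
A = πr²/2 = π × 0.71²/2 = 0.791838 m².
Resultant F = γ·h_c·A = 7.74009 × 1.23572 × 0.791838 = 7.5736 kN.
I_c = (π/8 − 8/(9π))·r⁴ = 0.109757 × 0.71⁴ = 0.0278911 m⁴.
Centre of pressure: y_p = y_c + I_c/(y_c·A) = 2.22133 + 0.0278911/(2.22133 × 0.791838) = 2.22133 + 0.0158568 = 2.23719 m along the plane.
Vertically, h_p = y_p·sinθ = 2.23719 × 0.556296 = 1.24454 m.

h_p = 1.245 m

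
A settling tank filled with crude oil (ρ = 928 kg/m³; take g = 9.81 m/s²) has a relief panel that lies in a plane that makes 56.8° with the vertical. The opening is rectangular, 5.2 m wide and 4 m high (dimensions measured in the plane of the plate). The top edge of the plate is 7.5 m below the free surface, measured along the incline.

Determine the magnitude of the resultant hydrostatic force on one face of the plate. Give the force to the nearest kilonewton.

γ = ρg = 928 × 9.81 / 1000 = 9.10368 kN/m³.
The plate makes 56.8° with the vertical, i.e. θ = 90° − 56.8° = 33.2° to the horizontal. Measuring y along the incline from the free-surface line, vertical depth h = y·sinθ with sinθ = 0.547563.
The centroid lies 4/2 = 2 m below the top edge, so y_c = 7.5 + 2 = 9.5 m and h_c = 9.5 × 0.547563 = 5.20185 m.
A = 5.2 × 4 = 20.8 m².
Resultant F = γ·h_c·A = 9.10368 × 5.20185 × 20.8 = 985.004 kN.

F ≈ 985 kN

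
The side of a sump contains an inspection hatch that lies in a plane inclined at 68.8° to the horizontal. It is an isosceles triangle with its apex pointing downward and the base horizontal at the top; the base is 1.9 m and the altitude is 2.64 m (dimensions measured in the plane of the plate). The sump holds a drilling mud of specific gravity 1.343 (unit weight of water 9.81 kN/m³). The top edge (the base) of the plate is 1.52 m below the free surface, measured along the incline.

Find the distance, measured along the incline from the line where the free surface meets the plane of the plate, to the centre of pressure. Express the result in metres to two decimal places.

y_p = 2.56 m

γ = 1.343 × 9.81 = 13.17483 kN/m³.
Let θ = 68.8° be the plate's angle to the horizontal; measure y along the incline from where the plane meets the free surface. Vertical depth h = y·sinθ with sinθ = 0.932324.
With the apex down, the centroid sits h/3 = 2.64/3 = 0.88 m below the base (the top edge), so y_c = 1.52 + 0.88 = 2.4 m and h_c = 2.4 × 0.932324 = 2.23758 m.
A = ½ × 1.9 × 2.64 = 2.508 m².
Resultant F = γ·h_c·A = 13.17483 × 2.23758 × 2.508 = 73.9352 kN.
I_c = b·h³/36 = 1.9 × 2.64³/36 = 0.971098 m⁴.
Centre of pressure: y_p = y_c + I_c/(y_c·A) = 2.4 + 0.971098/(2.4 × 2.508) = 2.4 + 0.161333 = 2.56133 m along the plane.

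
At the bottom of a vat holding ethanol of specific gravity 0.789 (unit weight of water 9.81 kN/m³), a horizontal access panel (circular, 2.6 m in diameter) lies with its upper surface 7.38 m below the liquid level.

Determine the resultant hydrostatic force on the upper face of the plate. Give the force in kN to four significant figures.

γ = 0.789 × 9.81 = 7.74009 kN/m³.
The plate is horizontal, so pressure is uniform at p = γ·h = 7.74009 × 7.38 = 57.1219 kN/m².
A = π(1.3)² = 5.30929 m².
F = p·A = 57.1219 × 5.30929 = 303.277 kN.

F ≈ 303.3 kN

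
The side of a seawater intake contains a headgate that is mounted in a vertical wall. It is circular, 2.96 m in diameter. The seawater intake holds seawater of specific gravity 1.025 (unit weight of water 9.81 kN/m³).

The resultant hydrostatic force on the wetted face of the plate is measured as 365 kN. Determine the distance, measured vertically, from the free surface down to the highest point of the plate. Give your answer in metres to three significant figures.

γ = 1.025 × 9.81 = 10.05525 kN/m³.
A = π(1.48)² = 6.88134 m².
From F = γ·h_c·A, the centroid depth is h_c = 365/(10.05525 × 6.88134) = 5.27505 m.
The centroid is at the centre, 1.48 m below the top of the plate, so the highest point sits at h_top = 5.27505 − 1.48 = 3.79505 m below the surface.

d_top ≈ 3.80 m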